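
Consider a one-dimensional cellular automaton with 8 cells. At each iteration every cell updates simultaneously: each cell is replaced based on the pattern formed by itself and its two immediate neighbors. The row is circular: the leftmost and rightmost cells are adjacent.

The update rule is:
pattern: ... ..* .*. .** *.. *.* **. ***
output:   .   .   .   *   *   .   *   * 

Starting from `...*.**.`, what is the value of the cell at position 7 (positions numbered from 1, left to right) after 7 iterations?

*

iteration 1: .....***
iteration 2: *....***
iteration 3: **...***
iteration 4: ***..***
iteration 5: ****.***
iteration 6: ****.***  (fixed point — unchanged through iteration 7)
position 7 holds *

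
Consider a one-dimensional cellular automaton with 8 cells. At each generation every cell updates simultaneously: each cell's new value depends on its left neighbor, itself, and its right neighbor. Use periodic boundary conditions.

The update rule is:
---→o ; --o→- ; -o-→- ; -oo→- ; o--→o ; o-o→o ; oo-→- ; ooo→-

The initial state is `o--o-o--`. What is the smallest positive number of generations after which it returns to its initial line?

8

-o--o-o-
--o--o-o
o--o--o-
-o--o--o
o-o--o--
-o-o--o-
--o-o--o
o--o-o--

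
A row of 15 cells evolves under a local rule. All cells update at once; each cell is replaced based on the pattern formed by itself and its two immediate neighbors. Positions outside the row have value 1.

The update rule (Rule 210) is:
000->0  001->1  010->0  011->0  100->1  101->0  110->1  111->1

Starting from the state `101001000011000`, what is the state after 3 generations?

100110100101101
111010011000100
111001101101011

111001101101011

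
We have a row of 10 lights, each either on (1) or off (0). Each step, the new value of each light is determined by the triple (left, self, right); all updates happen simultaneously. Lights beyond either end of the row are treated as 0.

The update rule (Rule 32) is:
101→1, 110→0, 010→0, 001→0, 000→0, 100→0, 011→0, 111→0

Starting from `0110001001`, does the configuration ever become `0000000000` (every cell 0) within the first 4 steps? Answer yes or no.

0000000000
all cells are 0 at step 1

yes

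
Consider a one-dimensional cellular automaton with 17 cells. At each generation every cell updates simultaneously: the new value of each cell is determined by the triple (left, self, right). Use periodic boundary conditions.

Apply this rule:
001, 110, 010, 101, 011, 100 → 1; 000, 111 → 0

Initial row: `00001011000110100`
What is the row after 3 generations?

11111001101100111

00011111101111110
00110000111000011
11111001101100111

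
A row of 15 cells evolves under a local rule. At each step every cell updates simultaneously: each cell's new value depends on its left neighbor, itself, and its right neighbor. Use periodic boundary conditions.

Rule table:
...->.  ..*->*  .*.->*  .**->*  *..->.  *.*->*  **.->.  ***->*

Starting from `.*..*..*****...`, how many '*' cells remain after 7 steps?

**.**.*****....
*.**.*****....*
.**.*****....**
**.*****....**.
*.*****....**.*
.*****....**.**
*****....**.**.
count of *: 9

9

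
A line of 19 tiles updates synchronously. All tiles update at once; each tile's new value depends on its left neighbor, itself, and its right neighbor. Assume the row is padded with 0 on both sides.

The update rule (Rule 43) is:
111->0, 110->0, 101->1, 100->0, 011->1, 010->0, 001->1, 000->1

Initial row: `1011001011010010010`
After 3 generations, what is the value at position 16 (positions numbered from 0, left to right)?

0110010110100100100
1100101101001001001
1001011010010010010
position 16 holds 0

0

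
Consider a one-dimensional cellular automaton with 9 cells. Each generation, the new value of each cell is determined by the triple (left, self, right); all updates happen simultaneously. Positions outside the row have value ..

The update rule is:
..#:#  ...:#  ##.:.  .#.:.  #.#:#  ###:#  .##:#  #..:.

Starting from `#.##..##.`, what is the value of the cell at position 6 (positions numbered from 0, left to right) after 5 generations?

.

.##..##..
##..##..#
#..##..#.
..##..#..
###..#..#
position 6 holds .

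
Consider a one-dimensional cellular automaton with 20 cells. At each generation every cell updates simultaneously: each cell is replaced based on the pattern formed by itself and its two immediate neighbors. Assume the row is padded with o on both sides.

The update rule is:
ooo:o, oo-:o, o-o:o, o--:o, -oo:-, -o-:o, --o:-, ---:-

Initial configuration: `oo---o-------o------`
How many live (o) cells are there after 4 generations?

generation 1: ooo--oo------oo-----
generation 2: oooo--oo------oo----
generation 3: ooooo--oo------oo---
generation 4: oooooo--oo------oo--
count of o: 10

10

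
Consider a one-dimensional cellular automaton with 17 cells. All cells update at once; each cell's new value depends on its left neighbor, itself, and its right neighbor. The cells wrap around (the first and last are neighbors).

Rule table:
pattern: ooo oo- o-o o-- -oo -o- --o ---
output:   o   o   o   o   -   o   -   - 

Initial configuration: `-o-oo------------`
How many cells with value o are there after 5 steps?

4

step 1: -oo-oo-----------
step 2: --oo-oo----------
step 3: ---oo-oo---------
step 4: ----oo-oo--------
step 5: -----oo-oo-------
count of o: 4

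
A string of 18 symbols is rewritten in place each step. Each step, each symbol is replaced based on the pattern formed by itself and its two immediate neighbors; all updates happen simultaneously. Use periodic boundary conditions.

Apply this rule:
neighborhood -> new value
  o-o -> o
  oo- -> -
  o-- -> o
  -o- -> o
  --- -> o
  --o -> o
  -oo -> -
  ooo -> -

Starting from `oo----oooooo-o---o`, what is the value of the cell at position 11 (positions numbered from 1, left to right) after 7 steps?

--oooo------ooooo-
oo----oooooo-----o
--oooo------ooooo-  (repeats step 1; period 2)
step 7: --oooo------ooooo-
position 11 holds -

-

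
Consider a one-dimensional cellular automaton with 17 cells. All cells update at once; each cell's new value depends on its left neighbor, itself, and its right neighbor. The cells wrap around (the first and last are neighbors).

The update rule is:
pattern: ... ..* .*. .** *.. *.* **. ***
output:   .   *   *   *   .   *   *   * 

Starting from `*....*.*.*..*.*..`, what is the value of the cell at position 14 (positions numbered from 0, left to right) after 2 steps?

*

*...******.****.*
*..**************
position 14 holds *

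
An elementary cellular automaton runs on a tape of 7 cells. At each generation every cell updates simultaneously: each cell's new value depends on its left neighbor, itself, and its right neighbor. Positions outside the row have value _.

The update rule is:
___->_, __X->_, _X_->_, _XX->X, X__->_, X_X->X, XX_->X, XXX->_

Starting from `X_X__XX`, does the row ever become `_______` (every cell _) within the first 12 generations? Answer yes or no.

_X___XX
_____XX
_____XX  (fixed point — unchanged through generation 12)
generation 12 is _____XX, still not uniform _

no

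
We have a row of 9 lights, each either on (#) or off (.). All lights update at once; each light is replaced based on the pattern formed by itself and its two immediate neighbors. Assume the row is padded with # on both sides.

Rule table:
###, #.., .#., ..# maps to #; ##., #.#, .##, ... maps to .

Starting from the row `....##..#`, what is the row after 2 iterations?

#..#..##.
.#####...

.#####...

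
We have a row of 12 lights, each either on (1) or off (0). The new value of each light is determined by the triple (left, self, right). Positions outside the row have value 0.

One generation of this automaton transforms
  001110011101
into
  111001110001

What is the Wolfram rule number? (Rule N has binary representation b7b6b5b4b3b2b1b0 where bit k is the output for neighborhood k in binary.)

31

position 3: 111 → 0  (bit 7 = 0)
position 4: 110 → 0  (bit 6 = 0)
position 10: 101 → 0  (bit 5 = 0)
position 5: 100 → 1  (bit 4 = 1)
position 2: 011 → 1  (bit 3 = 1)
position 11: 010 → 1  (bit 2 = 1)
position 1: 001 → 1  (bit 1 = 1)
position 0: 000 → 1  (bit 0 = 1)
bits b7..b0 = 00011111 = 31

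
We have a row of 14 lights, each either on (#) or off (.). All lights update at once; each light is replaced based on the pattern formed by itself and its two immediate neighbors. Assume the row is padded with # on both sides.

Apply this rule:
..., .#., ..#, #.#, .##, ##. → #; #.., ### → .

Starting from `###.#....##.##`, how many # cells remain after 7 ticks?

..###.#######.
.##.###.....##
#####.#.#####.
....#####...##
.####...#.###.
##..#.#####.##
.#.####...###.
count of #: 8

8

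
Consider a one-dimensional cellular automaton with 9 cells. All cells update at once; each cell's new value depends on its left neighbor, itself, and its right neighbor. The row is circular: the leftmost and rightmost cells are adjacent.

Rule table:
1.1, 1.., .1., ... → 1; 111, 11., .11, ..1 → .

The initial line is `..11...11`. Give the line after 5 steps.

1...11...
111...11.
...11...1
11...11.1
..11...1.

..11...1.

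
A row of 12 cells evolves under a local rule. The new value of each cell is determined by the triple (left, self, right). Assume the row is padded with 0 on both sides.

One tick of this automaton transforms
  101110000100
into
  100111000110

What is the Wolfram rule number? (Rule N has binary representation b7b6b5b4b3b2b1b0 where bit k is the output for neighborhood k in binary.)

position 3: 111 → 1  (bit 7 = 1)
position 4: 110 → 1  (bit 6 = 1)
position 1: 101 → 0  (bit 5 = 0)
position 5: 100 → 1  (bit 4 = 1)
position 2: 011 → 0  (bit 3 = 0)
position 0: 010 → 1  (bit 2 = 1)
position 8: 001 → 0  (bit 1 = 0)
position 6: 000 → 0  (bit 0 = 0)
bits b7..b0 = 11010100 = 212

212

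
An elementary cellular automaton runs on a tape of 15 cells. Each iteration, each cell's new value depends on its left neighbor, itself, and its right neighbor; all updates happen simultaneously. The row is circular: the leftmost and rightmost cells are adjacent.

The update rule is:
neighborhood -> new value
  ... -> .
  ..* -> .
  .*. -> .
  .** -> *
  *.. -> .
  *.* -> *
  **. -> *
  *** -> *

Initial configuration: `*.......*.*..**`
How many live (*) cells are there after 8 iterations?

iteration 1: *........*...**
iteration 2: *............**
iteration 3: *............**  (fixed point — unchanged through iteration 8)
count of *: 3

3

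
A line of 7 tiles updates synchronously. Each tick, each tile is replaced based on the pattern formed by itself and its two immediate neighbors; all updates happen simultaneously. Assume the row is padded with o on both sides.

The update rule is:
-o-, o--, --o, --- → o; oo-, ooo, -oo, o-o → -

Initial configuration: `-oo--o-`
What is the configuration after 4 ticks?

---ooo-
ooo----
---oooo
ooo----

ooo----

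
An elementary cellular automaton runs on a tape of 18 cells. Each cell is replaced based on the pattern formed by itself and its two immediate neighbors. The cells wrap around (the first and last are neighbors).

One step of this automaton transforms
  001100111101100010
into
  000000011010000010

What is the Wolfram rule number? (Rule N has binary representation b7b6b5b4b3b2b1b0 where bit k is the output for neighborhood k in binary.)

164

position 7: 111 → 1  (bit 7 = 1)
position 3: 110 → 0  (bit 6 = 0)
position 10: 101 → 1  (bit 5 = 1)
position 4: 100 → 0  (bit 4 = 0)
position 2: 011 → 0  (bit 3 = 0)
position 16: 010 → 1  (bit 2 = 1)
position 1: 001 → 0  (bit 1 = 0)
position 0: 000 → 0  (bit 0 = 0)
bits b7..b0 = 10100100 = 164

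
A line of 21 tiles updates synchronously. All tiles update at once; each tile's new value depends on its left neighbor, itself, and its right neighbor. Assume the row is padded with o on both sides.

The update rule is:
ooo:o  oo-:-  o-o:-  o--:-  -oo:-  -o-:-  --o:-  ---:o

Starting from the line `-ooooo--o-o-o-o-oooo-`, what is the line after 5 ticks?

tick 1: --ooo------------oo--
tick 2: ---o--oooooooooo-----
tick 3: -o-----oooooooo--ooo-
tick 4: ---ooo--oooooo----o--
tick 5: -o--o----oooo--oo----

-o--o----oooo--oo----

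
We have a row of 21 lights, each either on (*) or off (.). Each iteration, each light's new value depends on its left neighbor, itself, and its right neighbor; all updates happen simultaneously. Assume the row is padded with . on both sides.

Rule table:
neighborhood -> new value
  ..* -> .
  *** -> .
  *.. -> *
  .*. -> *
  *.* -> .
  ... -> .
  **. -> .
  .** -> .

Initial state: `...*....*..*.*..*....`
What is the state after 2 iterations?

iteration 1: ...**...**.*.**.**...
iteration 2: .....*.....*......*..

.....*.....*......*..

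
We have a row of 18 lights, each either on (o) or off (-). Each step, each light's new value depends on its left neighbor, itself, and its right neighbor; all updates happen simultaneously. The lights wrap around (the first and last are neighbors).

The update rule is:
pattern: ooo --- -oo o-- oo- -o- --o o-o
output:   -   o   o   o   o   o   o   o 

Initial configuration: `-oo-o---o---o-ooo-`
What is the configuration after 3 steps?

ooooooooooooooo-oo
--------------ooo-
ooooooooooooooo-oo

ooooooooooooooo-oo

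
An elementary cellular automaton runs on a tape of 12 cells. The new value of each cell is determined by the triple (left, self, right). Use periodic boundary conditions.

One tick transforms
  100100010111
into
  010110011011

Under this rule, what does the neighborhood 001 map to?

At position 2 the neighborhood is 001; the next row has 0 there.

0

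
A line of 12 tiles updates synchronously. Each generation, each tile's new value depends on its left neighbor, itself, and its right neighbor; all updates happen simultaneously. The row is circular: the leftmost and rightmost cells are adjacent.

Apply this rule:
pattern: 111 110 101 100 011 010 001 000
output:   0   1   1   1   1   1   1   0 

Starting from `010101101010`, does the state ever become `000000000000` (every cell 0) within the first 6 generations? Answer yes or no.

generation 1: 111111111111
generation 2: 000000000000
all cells are 0 at generation 2

yes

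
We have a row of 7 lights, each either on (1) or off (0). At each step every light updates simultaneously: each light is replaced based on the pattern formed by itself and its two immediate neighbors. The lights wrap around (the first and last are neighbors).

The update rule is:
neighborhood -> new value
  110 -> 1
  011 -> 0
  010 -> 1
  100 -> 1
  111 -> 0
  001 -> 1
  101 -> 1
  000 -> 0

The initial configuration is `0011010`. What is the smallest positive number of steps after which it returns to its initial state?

3

0101111
1110001
0011010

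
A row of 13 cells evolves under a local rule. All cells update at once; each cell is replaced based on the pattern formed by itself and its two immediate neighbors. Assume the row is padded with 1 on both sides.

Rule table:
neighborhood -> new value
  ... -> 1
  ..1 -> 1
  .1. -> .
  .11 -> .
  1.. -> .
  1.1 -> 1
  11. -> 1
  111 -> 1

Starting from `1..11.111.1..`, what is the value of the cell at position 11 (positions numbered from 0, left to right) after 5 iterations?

iteration 1: 1.1.11.111..1
iteration 2: 11.1.11.11.1.
iteration 3: 111.1.11.11.1
iteration 4: 1111.1.11.11.
iteration 5: 11111.1.11.11
position 11 holds 1

1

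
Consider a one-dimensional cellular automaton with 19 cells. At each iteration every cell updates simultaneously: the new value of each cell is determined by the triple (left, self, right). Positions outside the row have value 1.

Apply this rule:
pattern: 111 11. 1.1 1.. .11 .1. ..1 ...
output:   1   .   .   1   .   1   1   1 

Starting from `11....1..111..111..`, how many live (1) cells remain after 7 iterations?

1.1111111.1.11.1.11
...11111..1....1..1
111.111.1111111111.
11...1...11111111..
1.1111111.111111.11
...11111...1111...1
111.111.111.11.111.
count of 1: 14

14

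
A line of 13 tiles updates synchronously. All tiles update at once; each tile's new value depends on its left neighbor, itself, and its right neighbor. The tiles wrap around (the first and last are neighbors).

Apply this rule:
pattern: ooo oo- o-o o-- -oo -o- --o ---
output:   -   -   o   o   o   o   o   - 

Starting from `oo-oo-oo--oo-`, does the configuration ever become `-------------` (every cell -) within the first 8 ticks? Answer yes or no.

o-oo-oo-ooo-o
-oo-oo-oo--oo
oo-oo-oo-ooo-
o-oo-oo-oo--o
-oo-oo-oo-ooo
oo-oo-oo-oo--
o-oo-oo-oo-oo
-oo-oo-oo-oo-
tick 8 is -oo-oo-oo-oo-, still not uniform -

no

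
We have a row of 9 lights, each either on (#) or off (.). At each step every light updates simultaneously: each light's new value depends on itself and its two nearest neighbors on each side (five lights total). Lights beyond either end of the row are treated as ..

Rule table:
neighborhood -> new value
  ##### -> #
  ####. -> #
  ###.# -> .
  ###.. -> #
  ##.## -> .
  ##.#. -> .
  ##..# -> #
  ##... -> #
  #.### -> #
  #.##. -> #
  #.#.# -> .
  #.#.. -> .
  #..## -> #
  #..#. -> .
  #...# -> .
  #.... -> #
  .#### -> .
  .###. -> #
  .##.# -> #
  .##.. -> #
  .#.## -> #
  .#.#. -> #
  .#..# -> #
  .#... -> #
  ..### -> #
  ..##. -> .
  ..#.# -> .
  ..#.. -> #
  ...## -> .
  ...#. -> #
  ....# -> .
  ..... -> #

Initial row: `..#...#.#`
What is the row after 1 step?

.###.#.#.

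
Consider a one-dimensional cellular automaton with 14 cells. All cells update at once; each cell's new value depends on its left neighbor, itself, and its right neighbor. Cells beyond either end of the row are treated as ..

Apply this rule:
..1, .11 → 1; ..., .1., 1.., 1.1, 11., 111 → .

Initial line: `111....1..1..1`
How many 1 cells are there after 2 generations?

3

1.....1..1..1.
.....1..1..1..
count of 1: 3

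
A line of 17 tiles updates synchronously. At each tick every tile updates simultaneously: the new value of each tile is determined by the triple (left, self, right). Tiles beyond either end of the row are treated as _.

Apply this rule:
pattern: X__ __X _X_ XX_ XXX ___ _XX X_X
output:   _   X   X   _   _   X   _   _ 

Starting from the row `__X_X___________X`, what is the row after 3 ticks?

XXXXX_XXXXXXXXXXX

XXX_X_XXXXXXXXXXX
____X____________
XXXXX_XXXXXXXXXXX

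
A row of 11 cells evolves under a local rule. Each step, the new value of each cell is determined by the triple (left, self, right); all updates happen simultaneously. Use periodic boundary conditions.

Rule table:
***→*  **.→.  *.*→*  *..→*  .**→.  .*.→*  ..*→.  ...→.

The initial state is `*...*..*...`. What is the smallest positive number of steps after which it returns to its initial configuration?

**..**.**..
..*...*..*.
..**..**.**
*...*...*..
**..**..**.
..*...*...*
*.**..**..*
.*..*...*..
.**.**..**.
...*..*...*
*..**.**..*
.*...*..*..
.**..**.**.
...*...*..*
*..**..**.*
.*...*...*.
.**..**..**
*..*...*...
**.**..**..
..*..*...*.
..**.**..**
*...*..*...

22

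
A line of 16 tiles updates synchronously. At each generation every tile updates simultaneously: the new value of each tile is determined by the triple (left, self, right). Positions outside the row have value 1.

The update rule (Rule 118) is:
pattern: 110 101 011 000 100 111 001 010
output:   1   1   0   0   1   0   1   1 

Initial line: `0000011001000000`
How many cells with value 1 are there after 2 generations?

1000101111100001
1101110000110010
count of 1: 8

8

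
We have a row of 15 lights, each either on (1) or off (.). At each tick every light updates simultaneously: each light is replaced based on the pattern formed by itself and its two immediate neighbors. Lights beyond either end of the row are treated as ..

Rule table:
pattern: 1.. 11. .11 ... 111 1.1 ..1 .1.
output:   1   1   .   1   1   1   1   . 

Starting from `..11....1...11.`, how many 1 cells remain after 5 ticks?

11

tick 1: 11.11111.111.11
tick 2: .11.11111.111.1
tick 3: 1.11.11111.111.
tick 4: .1.11.11111.111
tick 5: 1.1.11.11111.11
count of 1: 11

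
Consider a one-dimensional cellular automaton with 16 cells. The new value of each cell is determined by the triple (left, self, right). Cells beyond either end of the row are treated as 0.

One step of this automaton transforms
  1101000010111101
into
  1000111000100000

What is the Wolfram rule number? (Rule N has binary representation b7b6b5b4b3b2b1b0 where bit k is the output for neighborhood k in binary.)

25

position 11: 111 → 0  (bit 7 = 0)
position 1: 110 → 0  (bit 6 = 0)
position 2: 101 → 0  (bit 5 = 0)
position 4: 100 → 1  (bit 4 = 1)
position 0: 011 → 1  (bit 3 = 1)
position 3: 010 → 0  (bit 2 = 0)
position 7: 001 → 0  (bit 1 = 0)
position 5: 000 → 1  (bit 0 = 1)
bits b7..b0 = 00011001 = 25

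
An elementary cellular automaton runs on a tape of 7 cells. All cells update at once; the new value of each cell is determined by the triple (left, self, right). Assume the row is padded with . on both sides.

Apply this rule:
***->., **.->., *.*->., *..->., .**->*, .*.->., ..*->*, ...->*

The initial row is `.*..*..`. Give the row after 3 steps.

step 1: *..*..*
step 2: ..*..*.
step 3: **..*..

**..*..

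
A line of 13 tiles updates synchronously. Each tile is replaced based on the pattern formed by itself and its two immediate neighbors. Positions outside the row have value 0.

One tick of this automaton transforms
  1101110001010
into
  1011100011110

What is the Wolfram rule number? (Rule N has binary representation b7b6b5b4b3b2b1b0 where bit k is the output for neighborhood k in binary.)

position 4: 111 → 1  (bit 7 = 1)
position 1: 110 → 0  (bit 6 = 0)
position 2: 101 → 1  (bit 5 = 1)
position 6: 100 → 0  (bit 4 = 0)
position 0: 011 → 1  (bit 3 = 1)
position 9: 010 → 1  (bit 2 = 1)
position 8: 001 → 1  (bit 1 = 1)
position 7: 000 → 0  (bit 0 = 0)
bits b7..b0 = 10101110 = 174

174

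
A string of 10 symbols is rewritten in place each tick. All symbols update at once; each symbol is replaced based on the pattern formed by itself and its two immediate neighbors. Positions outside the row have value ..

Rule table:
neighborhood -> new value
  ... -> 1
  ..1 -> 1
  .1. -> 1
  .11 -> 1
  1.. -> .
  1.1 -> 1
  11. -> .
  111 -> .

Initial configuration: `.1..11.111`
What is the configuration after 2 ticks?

1.11.11..1

tick 1: 11.11.11..
tick 2: 1.11.11..1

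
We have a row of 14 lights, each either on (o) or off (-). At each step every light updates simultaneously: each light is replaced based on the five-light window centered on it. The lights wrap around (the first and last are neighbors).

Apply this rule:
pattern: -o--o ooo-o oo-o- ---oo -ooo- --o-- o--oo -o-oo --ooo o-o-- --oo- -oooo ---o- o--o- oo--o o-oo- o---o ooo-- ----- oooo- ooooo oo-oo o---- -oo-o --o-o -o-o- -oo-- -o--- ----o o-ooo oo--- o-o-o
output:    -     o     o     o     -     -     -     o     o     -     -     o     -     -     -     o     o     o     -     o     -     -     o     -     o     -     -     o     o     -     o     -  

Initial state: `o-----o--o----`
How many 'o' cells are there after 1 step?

6

step 1: -oo-o-----ooo-
count of o: 6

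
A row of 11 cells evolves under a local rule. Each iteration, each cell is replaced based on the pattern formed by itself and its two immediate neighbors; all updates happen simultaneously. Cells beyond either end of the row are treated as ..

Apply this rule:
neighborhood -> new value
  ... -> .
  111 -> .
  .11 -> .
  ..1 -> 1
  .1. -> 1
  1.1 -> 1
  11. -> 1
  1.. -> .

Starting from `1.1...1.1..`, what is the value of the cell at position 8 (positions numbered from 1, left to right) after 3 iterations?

1

iteration 1: 111..1111..
iteration 2: ..1.1...1..
iteration 3: .1111..11..
position 8 holds 1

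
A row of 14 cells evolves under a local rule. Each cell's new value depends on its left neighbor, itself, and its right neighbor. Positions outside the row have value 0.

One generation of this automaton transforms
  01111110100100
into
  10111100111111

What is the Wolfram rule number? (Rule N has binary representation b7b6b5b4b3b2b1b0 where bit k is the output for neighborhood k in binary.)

151

position 2: 111 → 1  (bit 7 = 1)
position 6: 110 → 0  (bit 6 = 0)
position 7: 101 → 0  (bit 5 = 0)
position 9: 100 → 1  (bit 4 = 1)
position 1: 011 → 0  (bit 3 = 0)
position 8: 010 → 1  (bit 2 = 1)
position 0: 001 → 1  (bit 1 = 1)
position 13: 000 → 1  (bit 0 = 1)
bits b7..b0 = 10010111 = 151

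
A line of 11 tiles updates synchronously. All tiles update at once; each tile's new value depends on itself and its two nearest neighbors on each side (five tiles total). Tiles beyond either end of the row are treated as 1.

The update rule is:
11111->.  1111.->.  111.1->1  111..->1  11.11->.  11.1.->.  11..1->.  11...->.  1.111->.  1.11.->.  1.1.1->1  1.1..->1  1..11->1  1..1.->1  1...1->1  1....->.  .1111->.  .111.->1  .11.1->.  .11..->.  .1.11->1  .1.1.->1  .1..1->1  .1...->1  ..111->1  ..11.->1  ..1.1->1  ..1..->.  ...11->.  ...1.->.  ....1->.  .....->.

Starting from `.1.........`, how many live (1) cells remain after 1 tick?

2

tick 1: .11........
count of 1: 2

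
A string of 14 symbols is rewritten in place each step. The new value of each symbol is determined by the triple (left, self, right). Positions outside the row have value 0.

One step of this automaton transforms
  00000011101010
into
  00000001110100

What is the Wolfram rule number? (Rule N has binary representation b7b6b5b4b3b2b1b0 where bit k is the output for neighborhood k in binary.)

224

position 7: 111 → 1  (bit 7 = 1)
position 8: 110 → 1  (bit 6 = 1)
position 9: 101 → 1  (bit 5 = 1)
position 13: 100 → 0  (bit 4 = 0)
position 6: 011 → 0  (bit 3 = 0)
position 10: 010 → 0  (bit 2 = 0)
position 5: 001 → 0  (bit 1 = 0)
position 0: 000 → 0  (bit 0 = 0)
bits b7..b0 = 11100000 = 224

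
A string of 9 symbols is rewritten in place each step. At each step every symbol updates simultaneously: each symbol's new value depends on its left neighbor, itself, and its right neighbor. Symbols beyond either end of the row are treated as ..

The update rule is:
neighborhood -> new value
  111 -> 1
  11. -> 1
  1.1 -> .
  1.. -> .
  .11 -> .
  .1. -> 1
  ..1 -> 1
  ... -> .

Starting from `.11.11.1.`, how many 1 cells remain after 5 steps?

4

1.1..1.1.
1.1.11.1.
1.1..1.1.  (repeats step 1; period 2)
step 5: 1.1..1.1.
count of 1: 4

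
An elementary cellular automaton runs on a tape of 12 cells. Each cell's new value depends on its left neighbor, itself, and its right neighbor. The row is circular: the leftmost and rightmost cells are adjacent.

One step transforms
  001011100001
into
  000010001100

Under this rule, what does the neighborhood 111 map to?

At position 5 the neighborhood is 111; the next row has 0 there.

0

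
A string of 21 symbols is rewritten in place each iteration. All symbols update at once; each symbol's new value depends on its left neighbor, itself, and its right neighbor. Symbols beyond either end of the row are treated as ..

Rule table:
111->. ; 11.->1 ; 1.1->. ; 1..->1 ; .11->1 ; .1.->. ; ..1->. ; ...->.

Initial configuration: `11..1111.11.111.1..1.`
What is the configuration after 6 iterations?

......1....1.11....1.

111.1..1.11.1.1..1..1
1.1..1...11....1..1..
...1..1..111....1..1.
....1..1.1.11....1..1
.....1.....111....1..
......1....1.11....1.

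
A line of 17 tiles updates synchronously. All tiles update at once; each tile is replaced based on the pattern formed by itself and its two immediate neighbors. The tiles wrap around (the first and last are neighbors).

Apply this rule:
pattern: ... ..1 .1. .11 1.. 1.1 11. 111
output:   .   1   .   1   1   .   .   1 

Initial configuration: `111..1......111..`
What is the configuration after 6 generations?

generation 1: 11.11.1....111.11
generation 2: 1..1...1..111..11
generation 3: .11.1.1.1111.1111
generation 4: .1......111..111.
generation 5: 1.1....111.1111.1
generation 6: ...1..111..111..1

...1..111..111..1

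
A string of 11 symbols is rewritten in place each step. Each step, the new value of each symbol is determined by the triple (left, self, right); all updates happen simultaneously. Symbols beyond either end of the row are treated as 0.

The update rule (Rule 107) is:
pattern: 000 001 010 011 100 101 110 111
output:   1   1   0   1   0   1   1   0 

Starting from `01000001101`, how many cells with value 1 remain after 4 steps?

6

step 1: 10011111110
step 2: 00110000010
step 3: 11110111100
step 4: 10011100101
count of 1: 6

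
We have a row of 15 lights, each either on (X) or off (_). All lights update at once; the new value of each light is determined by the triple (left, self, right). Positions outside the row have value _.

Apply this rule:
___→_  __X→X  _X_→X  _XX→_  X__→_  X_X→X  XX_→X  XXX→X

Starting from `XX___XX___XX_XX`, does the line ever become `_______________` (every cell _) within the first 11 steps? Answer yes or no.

no

_X__X_X__X_XX_X
XX_XXXX_XXX_XXX
_XX_XXXX_XXX_XX
X_XX_XXXX_XXX_X
XX_XX_XXXX_XXXX
_XX_XX_XXXX_XXX
X_XX_XX_XXXX_XX
XX_XX_XX_XXXX_X
_XX_XX_XX_XXXXX
X_XX_XX_XX_XXXX
XX_XX_XX_XX_XXX
step 11 is XX_XX_XX_XX_XXX, still not uniform _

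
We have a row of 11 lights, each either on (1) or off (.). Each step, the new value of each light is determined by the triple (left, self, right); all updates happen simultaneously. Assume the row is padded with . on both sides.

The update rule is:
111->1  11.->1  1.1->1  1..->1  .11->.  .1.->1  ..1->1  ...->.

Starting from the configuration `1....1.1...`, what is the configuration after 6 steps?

11..11111..
.111.11111.
1.111.11111
11.111.1111
.11.111.111
1.11.111.11

1.11.111.11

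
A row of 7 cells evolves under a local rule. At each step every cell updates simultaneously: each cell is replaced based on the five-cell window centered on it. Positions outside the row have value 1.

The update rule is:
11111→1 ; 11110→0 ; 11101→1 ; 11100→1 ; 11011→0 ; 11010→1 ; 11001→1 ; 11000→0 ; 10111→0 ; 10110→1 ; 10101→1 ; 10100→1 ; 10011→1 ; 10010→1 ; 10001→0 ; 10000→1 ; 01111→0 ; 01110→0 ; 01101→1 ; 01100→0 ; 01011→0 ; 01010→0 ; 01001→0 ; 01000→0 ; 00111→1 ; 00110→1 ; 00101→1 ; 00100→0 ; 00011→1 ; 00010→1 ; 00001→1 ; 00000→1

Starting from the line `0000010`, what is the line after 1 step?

0111110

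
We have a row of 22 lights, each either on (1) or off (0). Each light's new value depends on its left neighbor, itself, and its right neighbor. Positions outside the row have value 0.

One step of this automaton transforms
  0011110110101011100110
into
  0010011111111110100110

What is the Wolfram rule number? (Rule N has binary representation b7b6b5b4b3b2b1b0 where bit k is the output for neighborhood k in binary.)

position 3: 111 → 0  (bit 7 = 0)
position 5: 110 → 1  (bit 6 = 1)
position 6: 101 → 1  (bit 5 = 1)
position 17: 100 → 0  (bit 4 = 0)
position 2: 011 → 1  (bit 3 = 1)
position 10: 010 → 1  (bit 2 = 1)
position 1: 001 → 0  (bit 1 = 0)
position 0: 000 → 0  (bit 0 = 0)
bits b7..b0 = 01101100 = 108

108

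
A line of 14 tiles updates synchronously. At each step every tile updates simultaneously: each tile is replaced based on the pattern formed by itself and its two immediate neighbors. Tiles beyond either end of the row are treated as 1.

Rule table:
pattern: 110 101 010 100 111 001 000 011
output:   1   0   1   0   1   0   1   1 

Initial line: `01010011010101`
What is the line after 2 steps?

01010011010101

01010011010101  (fixed point — unchanged through step 2)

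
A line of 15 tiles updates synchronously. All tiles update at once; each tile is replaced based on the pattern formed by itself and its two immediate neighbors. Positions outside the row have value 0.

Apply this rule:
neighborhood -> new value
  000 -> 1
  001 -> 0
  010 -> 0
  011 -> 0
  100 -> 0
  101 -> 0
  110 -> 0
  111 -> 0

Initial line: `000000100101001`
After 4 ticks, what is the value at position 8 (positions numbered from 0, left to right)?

tick 1: 111110000000000
tick 2: 000000111111111
tick 3: 111110000000000  (repeats tick 1; period 2)
tick 4: 000000111111111
position 8 holds 1

1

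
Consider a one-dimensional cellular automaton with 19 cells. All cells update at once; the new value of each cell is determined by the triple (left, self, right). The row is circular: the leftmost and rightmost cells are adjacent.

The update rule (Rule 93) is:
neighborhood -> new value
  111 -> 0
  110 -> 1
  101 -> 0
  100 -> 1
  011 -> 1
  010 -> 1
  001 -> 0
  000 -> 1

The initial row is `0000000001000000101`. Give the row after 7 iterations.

1111111101111110101
0000000101000010101
1111110101111010101
0000010101001010101
1111010101101010101
0001010101101010101
1101010101101010101

1101010101101010101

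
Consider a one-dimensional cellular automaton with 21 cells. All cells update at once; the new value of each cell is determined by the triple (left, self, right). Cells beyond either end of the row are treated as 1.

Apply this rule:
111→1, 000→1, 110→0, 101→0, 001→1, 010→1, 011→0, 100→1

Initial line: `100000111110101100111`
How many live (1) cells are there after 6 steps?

011111011100100011011
001110001011111100001
110101111001111011110
100100110110110001100
011111000000001110011
001110111111110101101
count of 1: 15

15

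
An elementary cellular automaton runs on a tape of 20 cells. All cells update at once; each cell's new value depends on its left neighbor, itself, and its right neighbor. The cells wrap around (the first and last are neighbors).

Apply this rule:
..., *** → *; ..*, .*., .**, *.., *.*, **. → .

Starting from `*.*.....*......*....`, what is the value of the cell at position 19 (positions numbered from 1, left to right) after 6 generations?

*

....***...****...**.
***..*..*..**..*....
.*...............**.
...*************....
**..***********..***
*....*********....**
position 19 holds *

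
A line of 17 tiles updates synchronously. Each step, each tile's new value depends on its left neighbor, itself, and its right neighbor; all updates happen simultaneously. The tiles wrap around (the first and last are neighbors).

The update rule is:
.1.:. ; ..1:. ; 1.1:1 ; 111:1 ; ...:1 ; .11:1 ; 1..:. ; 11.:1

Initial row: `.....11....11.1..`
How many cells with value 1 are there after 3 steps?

1111.11.11.111..1
11111111111111..1
11111111111111..1
count of 1: 15

15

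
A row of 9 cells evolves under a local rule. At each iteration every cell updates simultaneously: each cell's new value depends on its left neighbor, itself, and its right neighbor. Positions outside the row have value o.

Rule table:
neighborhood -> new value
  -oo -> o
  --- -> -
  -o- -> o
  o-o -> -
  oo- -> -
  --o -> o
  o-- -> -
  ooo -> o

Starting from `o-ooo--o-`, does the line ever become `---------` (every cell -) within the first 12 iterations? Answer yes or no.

--oo--oo-
-oo--oo--
-o--oo--o
-o-oo--oo
-o-o--ooo
-o-o-oooo
-o-o-oooo  (fixed point — unchanged through iteration 12)
iteration 12 is -o-o-oooo, still not uniform -

no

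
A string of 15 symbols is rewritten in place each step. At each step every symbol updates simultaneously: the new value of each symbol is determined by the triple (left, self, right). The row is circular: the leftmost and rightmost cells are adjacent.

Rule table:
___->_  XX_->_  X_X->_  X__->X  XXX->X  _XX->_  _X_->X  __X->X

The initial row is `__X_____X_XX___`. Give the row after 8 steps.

step 1: _XXX___XX___X__
step 2: X_X_X_X__X_XXX_
step 3: X_X_X_XXXX__X__
step 4: X_X_X__XX_XXXXX
step 5: __X_XXX____XXXX
step 6: XXX__X_X__X_XX_
step 7: _X_XXX_XXXX____
step 8: XX__X___XX_X___

XX__X___XX_X___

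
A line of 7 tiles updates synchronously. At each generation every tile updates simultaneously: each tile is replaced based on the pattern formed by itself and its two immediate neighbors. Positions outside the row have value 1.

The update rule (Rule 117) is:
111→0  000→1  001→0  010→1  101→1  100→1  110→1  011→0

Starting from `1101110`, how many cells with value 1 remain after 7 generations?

4

generation 1: 0110011
generation 2: 1011000
generation 3: 1101110  (repeats generation 0; period 3)
generation 7: 0110011
count of 1: 4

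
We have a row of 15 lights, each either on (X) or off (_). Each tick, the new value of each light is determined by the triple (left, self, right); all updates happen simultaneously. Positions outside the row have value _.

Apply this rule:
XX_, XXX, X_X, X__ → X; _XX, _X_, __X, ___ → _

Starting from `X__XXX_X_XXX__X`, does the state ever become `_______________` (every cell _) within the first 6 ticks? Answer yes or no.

_X__XXX_X_XXX__
__X__XXX_X_XXX_
___X__XXX_X_XXX
____X__XXX_X_XX
_____X__XXX_X_X
______X__XXX_X_
tick 6 is ______X__XXX_X_, still not uniform _

no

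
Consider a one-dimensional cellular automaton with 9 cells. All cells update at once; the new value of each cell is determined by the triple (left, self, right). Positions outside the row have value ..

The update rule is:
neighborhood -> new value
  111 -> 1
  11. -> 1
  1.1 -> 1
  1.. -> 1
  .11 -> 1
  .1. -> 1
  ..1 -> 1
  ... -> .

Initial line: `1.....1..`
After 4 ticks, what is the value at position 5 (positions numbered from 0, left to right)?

1

11...111.
111.11111
111111111
111111111
position 5 holds 1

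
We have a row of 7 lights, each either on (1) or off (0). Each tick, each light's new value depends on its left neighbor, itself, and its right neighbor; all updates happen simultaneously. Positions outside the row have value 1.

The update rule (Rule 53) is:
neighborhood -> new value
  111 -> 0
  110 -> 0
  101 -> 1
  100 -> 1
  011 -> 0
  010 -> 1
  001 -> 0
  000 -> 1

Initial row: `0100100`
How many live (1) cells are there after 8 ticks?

2

tick 1: 1110110
tick 2: 0001001
tick 3: 1101100
tick 4: 0010010
tick 5: 1011011
tick 6: 0100100  (repeats tick 0; period 6)
tick 8: 0001001
count of 1: 2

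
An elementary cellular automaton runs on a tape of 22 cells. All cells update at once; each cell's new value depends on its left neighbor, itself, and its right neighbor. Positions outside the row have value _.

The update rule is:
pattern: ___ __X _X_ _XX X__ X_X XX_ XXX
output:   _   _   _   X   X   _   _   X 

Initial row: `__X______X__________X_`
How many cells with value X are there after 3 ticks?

___X______X__________X
____X______X__________
_____X______X_________
count of X: 2

2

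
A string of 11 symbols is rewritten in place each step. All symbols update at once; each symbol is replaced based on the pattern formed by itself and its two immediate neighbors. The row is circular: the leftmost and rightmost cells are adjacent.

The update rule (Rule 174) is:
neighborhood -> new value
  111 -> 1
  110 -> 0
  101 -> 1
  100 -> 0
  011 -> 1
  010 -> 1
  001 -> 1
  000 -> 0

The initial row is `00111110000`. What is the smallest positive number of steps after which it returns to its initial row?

01111100000
11111000000
11110000001
11100000011
11000000111
10000001111
00000011111
00000111110
00001111100
00011111000
00111110000

11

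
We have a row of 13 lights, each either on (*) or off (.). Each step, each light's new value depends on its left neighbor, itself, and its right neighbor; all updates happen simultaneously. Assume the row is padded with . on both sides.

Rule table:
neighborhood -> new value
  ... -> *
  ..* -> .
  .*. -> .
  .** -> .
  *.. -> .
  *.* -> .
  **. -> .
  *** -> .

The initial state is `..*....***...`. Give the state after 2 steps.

..*....***...

*...**.....**
..*....***...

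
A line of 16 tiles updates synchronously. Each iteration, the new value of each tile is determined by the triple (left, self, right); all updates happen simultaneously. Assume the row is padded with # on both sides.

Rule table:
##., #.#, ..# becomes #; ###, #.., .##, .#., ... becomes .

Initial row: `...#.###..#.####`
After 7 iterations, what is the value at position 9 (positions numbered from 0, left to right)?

iteration 1: ..#.#..#.#.#....
iteration 2: .#.#..#.#.#....#
iteration 3: #.#..#.#.#....#.
iteration 4: ##..#.#.#....#.#
iteration 5: .#.#.#.#....#.#.
iteration 6: #.#.#.#....#.#.#
iteration 7: ##.#.#....#.#.#.
position 9 holds .

.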